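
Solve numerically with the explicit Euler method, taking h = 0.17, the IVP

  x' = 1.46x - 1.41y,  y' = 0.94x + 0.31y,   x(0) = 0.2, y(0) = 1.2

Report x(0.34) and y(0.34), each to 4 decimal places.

-0.3579, 1.3574

Euler on (x,y): x_{n+1} = x_n + h·x', y_{n+1} = y_n + h·y'.
0.000000: (0.200000, 1.200000); f=(-1.400000, 0.560000) → (-0.038000, 1.295200)
0.170000: (-0.038000, 1.295200); f=(-1.881712, 0.365792) → (-0.357891, 1.357385)
(x(0.34), y(0.34)) ≈ (-0.3579, 1.3574)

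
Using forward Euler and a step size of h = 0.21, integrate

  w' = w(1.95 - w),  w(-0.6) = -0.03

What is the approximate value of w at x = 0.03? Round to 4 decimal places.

Euler: w_{n+1} = w_n + h·f(x_n, w_n).
x=-0.600000, w=-0.030000: f=-0.059400 → w ← -0.030000 + 0.21·(-0.059400) = -0.042474
x=-0.390000, w=-0.042474: f=-0.084628 → w ← -0.042474 + 0.21·(-0.084628) = -0.060246
x=-0.180000, w=-0.060246: f=-0.121109 → w ← -0.060246 + 0.21·(-0.121109) = -0.085679
w(0.03) ≈ -0.0857

-0.0857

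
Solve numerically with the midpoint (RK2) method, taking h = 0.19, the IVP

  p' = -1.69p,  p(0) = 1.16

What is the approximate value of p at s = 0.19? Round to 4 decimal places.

0.8473

Midpoint: k1 = f(s_n, p_n); k2 = f(s_n + h/2, p_n + (h/2)·k1); p_{n+1} = p_n + h·k2.
s=0.000000, p=1.160000:
  k1 = f(0.000000, 1.160000) = -1.960400
  k2 = f(0.095000, 0.973762) = -1.645658
  p ← 1.160000 + 0.19·(-1.645658) = 0.847325
p(0.19) ≈ 0.8473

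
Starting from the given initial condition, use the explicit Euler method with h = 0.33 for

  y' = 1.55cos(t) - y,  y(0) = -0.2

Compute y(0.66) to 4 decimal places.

Euler: y_{n+1} = y_n + h·f(t_n, y_n).
t=0.000000, y=-0.200000: f=1.750000 → y ← -0.200000 + 0.33·1.750000 = 0.377500
t=0.330000, y=0.377500: f=1.088866 → y ← 0.377500 + 0.33·1.088866 = 0.736826
y(0.66) ≈ 0.7368

0.7368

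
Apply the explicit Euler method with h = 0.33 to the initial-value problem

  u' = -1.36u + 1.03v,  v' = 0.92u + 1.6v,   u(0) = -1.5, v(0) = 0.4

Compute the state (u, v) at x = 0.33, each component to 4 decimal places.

-0.6908, 0.1558

Euler on (u,v): u_{n+1} = u_n + h·u', v_{n+1} = v_n + h·v'.
0.000000: (-1.500000, 0.400000); f=(2.452000, -0.740000) → (-0.690840, 0.155800)
(u(0.33), v(0.33)) ≈ (-0.6908, 0.1558)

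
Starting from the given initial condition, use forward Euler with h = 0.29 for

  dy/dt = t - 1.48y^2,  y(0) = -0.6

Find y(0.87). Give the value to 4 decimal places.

Euler: y_{n+1} = y_n + h·f(t_n, y_n).
t=0.000000, y=-0.600000: f=-0.532800 → y ← -0.600000 + 0.29·(-0.532800) = -0.754512
t=0.290000, y=-0.754512: f=-0.552547 → y ← -0.754512 + 0.29·(-0.552547) = -0.914751
t=0.580000, y=-0.914751: f=-0.658418 → y ← -0.914751 + 0.29·(-0.658418) = -1.105692
y(0.87) ≈ -1.1057

-1.1057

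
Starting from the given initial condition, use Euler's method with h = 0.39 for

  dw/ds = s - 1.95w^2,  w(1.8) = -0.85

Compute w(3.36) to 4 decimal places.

Euler: w_{n+1} = w_n + h·f(s_n, w_n).
s=1.800000, w=-0.850000: f=0.391125 → w ← -0.850000 + 0.39·0.391125 = -0.697461
s=2.190000, w=-0.697461: f=1.241418 → w ← -0.697461 + 0.39·1.241418 = -0.213308
s=2.580000, w=-0.213308: f=2.491274 → w ← -0.213308 + 0.39·2.491274 = 0.758289
s=2.970000, w=0.758289: f=1.848746 → w ← 0.758289 + 0.39·1.848746 = 1.479300
w(3.36) ≈ 1.4793

1.4793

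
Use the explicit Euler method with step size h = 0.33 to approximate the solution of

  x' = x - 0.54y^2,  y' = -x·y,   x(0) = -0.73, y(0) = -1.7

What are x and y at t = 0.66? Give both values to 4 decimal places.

-2.7693, -3.1439

Euler on (x,y): x_{n+1} = x_n + h·x', y_{n+1} = y_n + h·y'.
0.000000: (-0.730000, -1.700000); f=(-2.290600, -1.241000) → (-1.485898, -2.109530)
0.330000: (-1.485898, -2.109530); f=(-3.888961, -3.134546) → (-2.769255, -3.143930)
(x(0.66), y(0.66)) ≈ (-2.7693, -3.1439)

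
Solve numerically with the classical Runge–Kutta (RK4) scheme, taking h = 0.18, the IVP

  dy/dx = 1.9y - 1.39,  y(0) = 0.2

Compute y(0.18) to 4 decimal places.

RK4: k1 = f(x_n, y_n); k2 = f(x_n + h/2, y_n + (h/2)·k1); k3 = f(x_n + h/2, y_n + (h/2)·k2); k4 = f(x_n + h, y_n + h·k3); y_{n+1} = y_n + (h/6)·(k1 + 2k2 + 2k3 + k4).
x=0.000000, y=0.200000:
  k1 = f(0.000000, 0.200000) = -1.010000
  k2 = f(0.090000, 0.109100) = -1.182710
  k3 = f(0.090000, 0.093556) = -1.212243
  k4 = f(0.180000, -0.018204) = -1.424587
  y ← 0.200000 + (0.18/6)·(k1 + 2k2 + 2k3 + k4) = -0.016735
y(0.18) ≈ -0.0167

-0.0167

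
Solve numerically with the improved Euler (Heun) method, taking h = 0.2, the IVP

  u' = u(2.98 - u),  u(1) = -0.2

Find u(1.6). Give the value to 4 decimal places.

Heun: k1 = f(x_n, u_n); k2 = f(x_n + h, u_n + h·k1); u_{n+1} = u_n + (h/2)·(k1 + k2).
x=1.000000, u=-0.200000:
  k1 = f(1.000000, -0.200000) = -0.636000
  k2 = f(1.200000, -0.327200) = -1.082116
  u ← -0.200000 + (0.2/2)·(-0.636000 + (-1.082116)) = -0.371812
x=1.200000, u=-0.371812:
  k1 = f(1.200000, -0.371812) = -1.246242
  k2 = f(1.400000, -0.621060) = -2.236475
  u ← -0.371812 + (0.2/2)·(-1.246242 + (-2.236475)) = -0.720083
x=1.400000, u=-0.720083:
  k1 = f(1.400000, -0.720083) = -2.664368
  k2 = f(1.600000, -1.252957) = -5.303713
  u ← -0.720083 + (0.2/2)·(-2.664368 + (-5.303713)) = -1.516891
u(1.6) ≈ -1.5169

-1.5169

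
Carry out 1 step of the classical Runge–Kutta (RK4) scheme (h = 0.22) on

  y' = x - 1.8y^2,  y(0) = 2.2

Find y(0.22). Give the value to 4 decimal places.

RK4: k1 = f(x_n, y_n); k2 = f(x_n + h/2, y_n + (h/2)·k1); k3 = f(x_n + h/2, y_n + (h/2)·k2); k4 = f(x_n + h, y_n + h·k3); y_{n+1} = y_n + (h/6)·(k1 + 2k2 + 2k3 + k4).
x=0.000000, y=2.200000:
  k1 = f(0.000000, 2.200000) = -8.712000
  k2 = f(0.110000, 1.241680) = -2.665185
  k3 = f(0.110000, 1.906830) = -6.434799
  k4 = f(0.220000, 0.784344) = -0.887352
  y ← 2.200000 + (0.22/6)·(k1 + 2k2 + 2k3 + k4) = 1.180692
y(0.22) ≈ 1.1807

1.1807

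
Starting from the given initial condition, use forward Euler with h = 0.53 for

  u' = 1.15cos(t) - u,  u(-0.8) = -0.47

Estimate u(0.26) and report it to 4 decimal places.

Euler: u_{n+1} = u_n + h·f(t_n, u_n).
t=-0.800000, u=-0.470000: f=1.271213 → u ← -0.470000 + 0.53·1.271213 = 0.203743
t=-0.270000, u=0.203743: f=0.904594 → u ← 0.203743 + 0.53·0.904594 = 0.683177
u(0.26) ≈ 0.6832

0.6832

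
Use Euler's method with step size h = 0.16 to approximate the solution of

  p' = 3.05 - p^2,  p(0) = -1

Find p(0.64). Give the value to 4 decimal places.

Euler: p_{n+1} = p_n + h·f(x_n, p_n).
x=0.000000, p=-1.000000: f=2.050000 → p ← -1.000000 + 0.16·2.050000 = -0.672000
x=0.160000, p=-0.672000: f=2.598416 → p ← -0.672000 + 0.16·2.598416 = -0.256253
x=0.320000, p=-0.256253: f=2.984334 → p ← -0.256253 + 0.16·2.984334 = 0.221240
x=0.480000, p=0.221240: f=3.001053 → p ← 0.221240 + 0.16·3.001053 = 0.701408
p(0.64) ≈ 0.7014

0.7014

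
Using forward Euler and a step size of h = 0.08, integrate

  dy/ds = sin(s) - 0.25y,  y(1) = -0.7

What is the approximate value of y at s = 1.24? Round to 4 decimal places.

Euler: y_{n+1} = y_n + h·f(s_n, y_n).
s=1.000000, y=-0.700000: f=1.016471 → y ← -0.700000 + 0.08·1.016471 = -0.618682
s=1.080000, y=-0.618682: f=1.036628 → y ← -0.618682 + 0.08·1.036628 = -0.535752
s=1.160000, y=-0.535752: f=1.050741 → y ← -0.535752 + 0.08·1.050741 = -0.451693
y(1.24) ≈ -0.4517

-0.4517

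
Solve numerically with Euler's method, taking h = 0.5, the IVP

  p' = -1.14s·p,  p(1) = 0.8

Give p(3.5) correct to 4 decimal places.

Euler: p_{n+1} = p_n + h·f(s_n, p_n).
s=1.000000, p=0.800000: f=-0.912000 → p ← 0.800000 + 0.5·(-0.912000) = 0.344000
s=1.500000, p=0.344000: f=-0.588240 → p ← 0.344000 + 0.5·(-0.588240) = 0.049880
s=2.000000, p=0.049880: f=-0.113726 → p ← 0.049880 + 0.5·(-0.113726) = -0.006983
s=2.500000, p=-0.006983: f=0.019902 → p ← -0.006983 + 0.5·0.019902 = 0.002968
s=3.000000, p=0.002968: f=-0.010150 → p ← 0.002968 + 0.5·(-0.010150) = -0.002107
p(3.5) ≈ -0.0021

-0.0021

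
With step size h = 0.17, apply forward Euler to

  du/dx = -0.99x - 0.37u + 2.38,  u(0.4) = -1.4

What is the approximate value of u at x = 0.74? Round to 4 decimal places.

-0.6047

Euler: u_{n+1} = u_n + h·f(x_n, u_n).
x=0.400000, u=-1.400000: f=2.502000 → u ← -1.400000 + 0.17·2.502000 = -0.974660
x=0.570000, u=-0.974660: f=2.176324 → u ← -0.974660 + 0.17·2.176324 = -0.604685
u(0.74) ≈ -0.6047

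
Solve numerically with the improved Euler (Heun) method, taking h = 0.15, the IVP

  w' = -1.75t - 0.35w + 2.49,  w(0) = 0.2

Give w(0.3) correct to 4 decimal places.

0.8122

Heun: k1 = f(t_n, w_n); k2 = f(t_n + h, w_n + h·k1); w_{n+1} = w_n + (h/2)·(k1 + k2).
t=0.000000, w=0.200000:
  k1 = f(0.000000, 0.200000) = 2.420000
  k2 = f(0.150000, 0.563000) = 2.030450
  w ← 0.200000 + (0.15/2)·(2.420000 + 2.030450) = 0.533784
t=0.150000, w=0.533784:
  k1 = f(0.150000, 0.533784) = 2.040676
  k2 = f(0.300000, 0.839885) = 1.671040
  w ← 0.533784 + (0.15/2)·(2.040676 + 1.671040) = 0.812162
w(0.3) ≈ 0.8122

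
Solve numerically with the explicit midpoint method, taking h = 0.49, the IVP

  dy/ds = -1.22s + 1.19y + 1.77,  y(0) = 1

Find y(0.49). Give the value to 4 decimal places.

Midpoint: k1 = f(s_n, y_n); k2 = f(s_n + h/2, y_n + (h/2)·k1); y_{n+1} = y_n + h·k2.
s=0.000000, y=1.000000:
  k1 = f(0.000000, 1.000000) = 2.960000
  k2 = f(0.245000, 1.725200) = 3.524088
  y ← 1.000000 + 0.49·3.524088 = 2.726803
y(0.49) ≈ 2.7268

2.7268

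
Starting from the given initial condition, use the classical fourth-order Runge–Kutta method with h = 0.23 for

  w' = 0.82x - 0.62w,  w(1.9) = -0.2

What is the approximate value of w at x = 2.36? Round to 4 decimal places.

RK4: k1 = f(x_n, w_n); k2 = f(x_n + h/2, w_n + (h/2)·k1); k3 = f(x_n + h/2, w_n + (h/2)·k2); k4 = f(x_n + h, w_n + h·k3); w_{n+1} = w_n + (h/6)·(k1 + 2k2 + 2k3 + k4).
x=1.900000, w=-0.200000:
  k1 = f(1.900000, -0.200000) = 1.682000
  k2 = f(2.015000, -0.006570) = 1.656373
  k3 = f(2.015000, -0.009517) = 1.658201
  k4 = f(2.130000, 0.181386) = 1.634141
  w ← -0.200000 + (0.23/6)·(k1 + 2k2 + 2k3 + k4) = 0.181236
x=2.130000, w=0.181236:
  k1 = f(2.130000, 0.181236) = 1.634234
  k2 = f(2.245000, 0.369173) = 1.612013
  k3 = f(2.245000, 0.366618) = 1.613597
  k4 = f(2.360000, 0.552363) = 1.592735
  w ← 0.181236 + (0.23/6)·(k1 + 2k2 + 2k3 + k4) = 0.552233
w(2.36) ≈ 0.5522

0.5522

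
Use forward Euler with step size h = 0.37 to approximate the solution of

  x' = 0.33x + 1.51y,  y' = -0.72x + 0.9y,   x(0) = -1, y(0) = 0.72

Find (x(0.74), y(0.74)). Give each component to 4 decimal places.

-0.1227, 1.8262

Euler on (x,y): x_{n+1} = x_n + h·x', y_{n+1} = y_n + h·y'.
0.000000: (-1.000000, 0.720000); f=(0.757200, 1.368000) → (-0.719836, 1.226160)
0.370000: (-0.719836, 1.226160); f=(1.613956, 1.621826) → (-0.122672, 1.826236)
(x(0.74), y(0.74)) ≈ (-0.1227, 1.8262)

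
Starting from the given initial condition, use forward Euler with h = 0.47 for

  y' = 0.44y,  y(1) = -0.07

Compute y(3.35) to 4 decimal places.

Euler: y_{n+1} = y_n + h·f(x_n, y_n).
x=1.000000, y=-0.070000: f=-0.030800 → y ← -0.070000 + 0.47·(-0.030800) = -0.084476
x=1.470000, y=-0.084476: f=-0.037169 → y ← -0.084476 + 0.47·(-0.037169) = -0.101946
x=1.940000, y=-0.101946: f=-0.044856 → y ← -0.101946 + 0.47·(-0.044856) = -0.123028
x=2.410000, y=-0.123028: f=-0.054132 → y ← -0.123028 + 0.47·(-0.054132) = -0.148470
x=2.880000, y=-0.148470: f=-0.065327 → y ← -0.148470 + 0.47·(-0.065327) = -0.179174
y(3.35) ≈ -0.1792

-0.1792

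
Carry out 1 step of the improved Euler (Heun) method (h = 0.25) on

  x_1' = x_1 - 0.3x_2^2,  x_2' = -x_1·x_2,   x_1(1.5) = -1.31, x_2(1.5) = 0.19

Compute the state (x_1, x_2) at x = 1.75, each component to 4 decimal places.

Heun on (x_1,x_2): k1 = f(x_n, state_n); k2 = f(x_n + h, state_n + h·k1); state_{n+1} = state_n + (h/2)·(k1 + k2).
1.500000: (-1.310000, 0.190000)
  k1 = (-1.320830, 0.248900)
  predictor → (-1.640208, 0.252225)
  k2 = (-1.659293, 0.413701)
  → (-1.682515, 0.272825)
(x_1(1.75), x_2(1.75)) ≈ (-1.6825, 0.2728)

-1.6825, 0.2728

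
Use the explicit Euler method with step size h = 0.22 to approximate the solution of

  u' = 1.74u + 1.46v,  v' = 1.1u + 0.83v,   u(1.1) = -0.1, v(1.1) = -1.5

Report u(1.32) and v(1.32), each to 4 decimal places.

-0.6201, -1.7981

Euler on (u,v): u_{n+1} = u_n + h·u', v_{n+1} = v_n + h·v'.
1.100000: (-0.100000, -1.500000); f=(-2.364000, -1.355000) → (-0.620080, -1.798100)
(u(1.32), v(1.32)) ≈ (-0.6201, -1.7981)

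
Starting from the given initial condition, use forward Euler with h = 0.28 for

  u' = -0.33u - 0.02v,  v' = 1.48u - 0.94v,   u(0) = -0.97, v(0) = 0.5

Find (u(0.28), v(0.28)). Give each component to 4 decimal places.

-0.8832, -0.0336

Euler on (u,v): u_{n+1} = u_n + h·u', v_{n+1} = v_n + h·v'.
0.000000: (-0.970000, 0.500000); f=(0.310100, -1.905600) → (-0.883172, -0.033568)
(u(0.28), v(0.28)) ≈ (-0.8832, -0.0336)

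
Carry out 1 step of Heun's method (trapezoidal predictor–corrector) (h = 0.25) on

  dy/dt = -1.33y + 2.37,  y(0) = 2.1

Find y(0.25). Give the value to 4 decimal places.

2.0118

Heun: k1 = f(t_n, y_n); k2 = f(t_n + h, y_n + h·k1); y_{n+1} = y_n + (h/2)·(k1 + k2).
t=0.000000, y=2.100000:
  k1 = f(0.000000, 2.100000) = -0.423000
  k2 = f(0.250000, 1.994250) = -0.282353
  y ← 2.100000 + (0.25/2)·(-0.423000 + (-0.282353)) = 2.011831
y(0.25) ≈ 2.0118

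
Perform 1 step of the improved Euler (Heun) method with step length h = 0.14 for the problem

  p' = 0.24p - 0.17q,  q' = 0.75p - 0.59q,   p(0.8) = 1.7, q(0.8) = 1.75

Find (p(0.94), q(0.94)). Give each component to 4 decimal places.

1.7153, 1.7834

Heun on (p,q): k1 = f(t_n, state_n); k2 = f(t_n + h, state_n + h·k1); state_{n+1} = state_n + (h/2)·(k1 + k2).
0.800000: (1.700000, 1.750000)
  k1 = (0.110500, 0.242500)
  predictor → (1.715470, 1.783950)
  k2 = (0.108441, 0.234072)
  → (1.715326, 1.783360)
(p(0.94), q(0.94)) ≈ (1.7153, 1.7834)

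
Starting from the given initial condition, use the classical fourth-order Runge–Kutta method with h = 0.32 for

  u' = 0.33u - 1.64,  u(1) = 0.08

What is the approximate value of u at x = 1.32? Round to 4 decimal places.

RK4: k1 = f(x_n, u_n); k2 = f(x_n + h/2, u_n + (h/2)·k1); k3 = f(x_n + h/2, u_n + (h/2)·k2); k4 = f(x_n + h, u_n + h·k3); u_{n+1} = u_n + (h/6)·(k1 + 2k2 + 2k3 + k4).
x=1.000000, u=0.080000:
  k1 = f(1.000000, 0.080000) = -1.613600
  k2 = f(1.160000, -0.178176) = -1.698798
  k3 = f(1.160000, -0.191808) = -1.703297
  k4 = f(1.320000, -0.465055) = -1.793468
  u ← 0.080000 + (0.32/6)·(k1 + 2k2 + 2k3 + k4) = -0.464600
u(1.32) ≈ -0.4646

-0.4646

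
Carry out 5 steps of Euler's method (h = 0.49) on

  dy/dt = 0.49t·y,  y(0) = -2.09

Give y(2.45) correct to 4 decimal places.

Euler: y_{n+1} = y_n + h·f(t_n, y_n).
t=0.000000, y=-2.090000: f=0.000000 → y ← -2.090000 + 0.49·0.000000 = -2.090000
t=0.490000, y=-2.090000: f=-0.501809 → y ← -2.090000 + 0.49·(-0.501809) = -2.335886
t=0.980000, y=-2.335886: f=-1.121693 → y ← -2.335886 + 0.49·(-1.121693) = -2.885516
t=1.470000, y=-2.885516: f=-2.078437 → y ← -2.885516 + 0.49·(-2.078437) = -3.903950
t=1.960000, y=-3.903950: f=-3.749354 → y ← -3.903950 + 0.49·(-3.749354) = -5.741133
y(2.45) ≈ -5.7411

-5.7411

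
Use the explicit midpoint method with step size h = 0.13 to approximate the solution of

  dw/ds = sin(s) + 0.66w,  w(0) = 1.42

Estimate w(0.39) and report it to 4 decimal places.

1.9175

Midpoint: k1 = f(s_n, w_n); k2 = f(s_n + h/2, w_n + (h/2)·k1); w_{n+1} = w_n + h·k2.
s=0.000000, w=1.420000:
  k1 = f(0.000000, 1.420000) = 0.937200
  k2 = f(0.065000, 1.480918) = 1.042360
  w ← 1.420000 + 0.13·1.042360 = 1.555507
s=0.130000, w=1.555507:
  k1 = f(0.130000, 1.555507) = 1.156269
  k2 = f(0.195000, 1.630664) = 1.270005
  w ← 1.555507 + 0.13·1.270005 = 1.720607
s=0.260000, w=1.720607:
  k1 = f(0.260000, 1.720607) = 1.392681
  k2 = f(0.325000, 1.811132) = 1.514656
  w ← 1.720607 + 0.13·1.514656 = 1.917513
w(0.39) ≈ 1.9175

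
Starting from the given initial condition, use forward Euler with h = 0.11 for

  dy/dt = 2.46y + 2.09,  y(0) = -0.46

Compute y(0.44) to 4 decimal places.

0.1658

Euler: y_{n+1} = y_n + h·f(t_n, y_n).
t=0.000000, y=-0.460000: f=0.958400 → y ← -0.460000 + 0.11·0.958400 = -0.354576
t=0.110000, y=-0.354576: f=1.217743 → y ← -0.354576 + 0.11·1.217743 = -0.220624
t=0.220000, y=-0.220624: f=1.547264 → y ← -0.220624 + 0.11·1.547264 = -0.050425
t=0.330000, y=-0.050425: f=1.965954 → y ← -0.050425 + 0.11·1.965954 = 0.165830
y(0.44) ≈ 0.1658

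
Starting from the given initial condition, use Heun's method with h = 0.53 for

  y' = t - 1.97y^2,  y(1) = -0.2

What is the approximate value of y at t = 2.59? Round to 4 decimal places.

Heun: k1 = f(t_n, y_n); k2 = f(t_n + h, y_n + h·k1); y_{n+1} = y_n + (h/2)·(k1 + k2).
t=1.000000, y=-0.200000:
  k1 = f(1.000000, -0.200000) = 0.921200
  k2 = f(1.530000, 0.288236) = 1.366332
  y ← -0.200000 + (0.53/2)·(0.921200 + 1.366332) = 0.406196
t=1.530000, y=0.406196:
  k1 = f(1.530000, 0.406196) = 1.204959
  k2 = f(2.060000, 1.044825) = -0.090567
  y ← 0.406196 + (0.53/2)·(1.204959 + (-0.090567)) = 0.701510
t=2.060000, y=0.701510:
  k1 = f(2.060000, 0.701510) = 1.090531
  k2 = f(2.590000, 1.279491) = -0.635083
  y ← 0.701510 + (0.53/2)·(1.090531 + (-0.635083)) = 0.822204
y(2.59) ≈ 0.8222

0.8222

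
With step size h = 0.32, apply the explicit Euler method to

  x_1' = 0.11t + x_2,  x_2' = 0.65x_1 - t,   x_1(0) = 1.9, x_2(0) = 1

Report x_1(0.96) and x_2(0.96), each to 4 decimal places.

3.2617, 2.1067

Euler on (x_1,x_2): x_1_{n+1} = x_1_n + h·x_1', x_2_{n+1} = x_2_n + h·x_2'.
0.000000: (1.900000, 1.000000); f=(1.000000, 1.235000) → (2.220000, 1.395200)
0.320000: (2.220000, 1.395200); f=(1.430400, 1.123000) → (2.677728, 1.754560)
0.640000: (2.677728, 1.754560); f=(1.824960, 1.100523) → (3.261715, 2.106727)
(x_1(0.96), x_2(0.96)) ≈ (3.2617, 2.1067)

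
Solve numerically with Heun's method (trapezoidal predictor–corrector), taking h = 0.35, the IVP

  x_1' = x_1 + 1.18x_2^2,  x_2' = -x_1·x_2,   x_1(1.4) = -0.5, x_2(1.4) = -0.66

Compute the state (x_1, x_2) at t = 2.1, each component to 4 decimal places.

Heun on (x_1,x_2): k1 = f(t_n, state_n); k2 = f(t_n + h, state_n + h·k1); state_{n+1} = state_n + (h/2)·(k1 + k2).
1.400000: (-0.500000, -0.660000)
  k1 = (0.014008, -0.330000)
  predictor → (-0.495097, -0.775500)
  k2 = (0.214555, -0.383948)
  → (-0.460001, -0.784941)
1.750000: (-0.460001, -0.784941)
  k1 = (0.267035, -0.361074)
  predictor → (-0.366539, -0.911317)
  k2 = (0.613449, -0.334033)
  → (-0.305917, -0.906585)
(x_1(2.1), x_2(2.1)) ≈ (-0.3059, -0.9066)

-0.3059, -0.9066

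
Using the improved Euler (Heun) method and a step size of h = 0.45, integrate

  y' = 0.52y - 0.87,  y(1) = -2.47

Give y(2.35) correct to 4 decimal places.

Heun: k1 = f(t_n, y_n); k2 = f(t_n + h, y_n + h·k1); y_{n+1} = y_n + (h/2)·(k1 + k2).
t=1.000000, y=-2.470000:
  k1 = f(1.000000, -2.470000) = -2.154400
  k2 = f(1.450000, -3.439480) = -2.658530
  y ← -2.470000 + (0.45/2)·(-2.154400 + (-2.658530)) = -3.552909
t=1.450000, y=-3.552909:
  k1 = f(1.450000, -3.552909) = -2.717513
  k2 = f(1.900000, -4.775790) = -3.353411
  y ← -3.552909 + (0.45/2)·(-2.717513 + (-3.353411)) = -4.918867
t=1.900000, y=-4.918867:
  k1 = f(1.900000, -4.918867) = -3.427811
  k2 = f(2.350000, -6.461382) = -4.229919
  y ← -4.918867 + (0.45/2)·(-3.427811 + (-4.229919)) = -6.641856
y(2.35) ≈ -6.6419

-6.6419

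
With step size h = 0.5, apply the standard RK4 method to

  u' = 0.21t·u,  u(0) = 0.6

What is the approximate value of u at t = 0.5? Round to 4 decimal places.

RK4: k1 = f(t_n, u_n); k2 = f(t_n + h/2, u_n + (h/2)·k1); k3 = f(t_n + h/2, u_n + (h/2)·k2); k4 = f(t_n + h, u_n + h·k3); u_{n+1} = u_n + (h/6)·(k1 + 2k2 + 2k3 + k4).
t=0.000000, u=0.600000:
  k1 = f(0.000000, 0.600000) = 0.000000
  k2 = f(0.250000, 0.600000) = 0.031500
  k3 = f(0.250000, 0.607875) = 0.031913
  k4 = f(0.500000, 0.615957) = 0.064675
  u ← 0.600000 + (0.5/6)·(k1 + 2k2 + 2k3 + k4) = 0.615959
u(0.5) ≈ 0.6160

0.6160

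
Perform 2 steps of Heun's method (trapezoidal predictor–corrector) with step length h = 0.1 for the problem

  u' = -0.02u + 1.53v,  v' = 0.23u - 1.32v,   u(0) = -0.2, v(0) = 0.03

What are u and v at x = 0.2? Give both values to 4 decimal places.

-0.1925, 0.0152

Heun on (u,v): k1 = f(x_n, state_n); k2 = f(x_n + h, state_n + h·k1); state_{n+1} = state_n + (h/2)·(k1 + k2).
0.000000: (-0.200000, 0.030000)
  k1 = (0.049900, -0.085600)
  predictor → (-0.195010, 0.021440)
  k2 = (0.036703, -0.073153)
  → (-0.195670, 0.022062)
0.100000: (-0.195670, 0.022062)
  k1 = (0.037669, -0.074126)
  predictor → (-0.191903, 0.014650)
  k2 = (0.026252, -0.063475)
  → (-0.192474, 0.015182)
(u(0.2), v(0.2)) ≈ (-0.1925, 0.0152)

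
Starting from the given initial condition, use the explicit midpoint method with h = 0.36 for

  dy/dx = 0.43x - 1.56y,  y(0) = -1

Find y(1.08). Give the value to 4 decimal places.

Midpoint: k1 = f(x_n, y_n); k2 = f(x_n + h/2, y_n + (h/2)·k1); y_{n+1} = y_n + h·k2.
x=0.000000, y=-1.000000:
  k1 = f(0.000000, -1.000000) = 1.560000
  k2 = f(0.180000, -0.719200) = 1.199352
  y ← -1.000000 + 0.36·1.199352 = -0.568233
x=0.360000, y=-0.568233:
  k1 = f(0.360000, -0.568233) = 1.041244
  k2 = f(0.540000, -0.380809) = 0.826263
  y ← -0.568233 + 0.36·0.826263 = -0.270779
x=0.720000, y=-0.270779:
  k1 = f(0.720000, -0.270779) = 0.732015
  k2 = f(0.900000, -0.139016) = 0.603865
  y ← -0.270779 + 0.36·0.603865 = -0.053387
y(1.08) ≈ -0.0534

-0.0534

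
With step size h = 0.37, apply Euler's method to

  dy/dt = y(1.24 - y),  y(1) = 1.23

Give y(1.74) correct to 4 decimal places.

Euler: y_{n+1} = y_n + h·f(t_n, y_n).
t=1.000000, y=1.230000: f=0.012300 → y ← 1.230000 + 0.37·0.012300 = 1.234551
t=1.370000, y=1.234551: f=0.006727 → y ← 1.234551 + 0.37·0.006727 = 1.237040
y(1.74) ≈ 1.2370

1.2370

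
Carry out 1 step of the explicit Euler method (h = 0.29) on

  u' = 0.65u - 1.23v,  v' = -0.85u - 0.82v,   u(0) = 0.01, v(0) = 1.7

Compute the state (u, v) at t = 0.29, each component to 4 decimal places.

-0.5945, 1.2933

Euler on (u,v): u_{n+1} = u_n + h·u', v_{n+1} = v_n + h·v'.
0.000000: (0.010000, 1.700000); f=(-2.084500, -1.402500) → (-0.594505, 1.293275)
(u(0.29), v(0.29)) ≈ (-0.5945, 1.2933)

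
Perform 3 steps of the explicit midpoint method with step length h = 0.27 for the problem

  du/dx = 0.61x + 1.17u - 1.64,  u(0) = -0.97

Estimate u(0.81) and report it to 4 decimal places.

Midpoint: k1 = f(x_n, u_n); k2 = f(x_n + h/2, u_n + (h/2)·k1); u_{n+1} = u_n + h·k2.
x=0.000000, u=-0.970000:
  k1 = f(0.000000, -0.970000) = -2.774900
  k2 = f(0.135000, -1.344612) = -3.130845
  u ← -0.970000 + 0.27·(-3.130845) = -1.815328
x=0.270000, u=-1.815328:
  k1 = f(0.270000, -1.815328) = -3.599234
  k2 = f(0.405000, -2.301225) = -4.085383
  u ← -1.815328 + 0.27·(-4.085383) = -2.918382
x=0.540000, u=-2.918382:
  k1 = f(0.540000, -2.918382) = -4.725107
  k2 = f(0.675000, -3.556271) = -5.389087
  u ← -2.918382 + 0.27·(-5.389087) = -4.373435
u(0.81) ≈ -4.3734

-4.3734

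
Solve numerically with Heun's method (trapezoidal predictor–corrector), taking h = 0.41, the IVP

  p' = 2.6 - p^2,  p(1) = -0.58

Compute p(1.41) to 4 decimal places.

Heun: k1 = f(t_n, p_n); k2 = f(t_n + h, p_n + h·k1); p_{n+1} = p_n + (h/2)·(k1 + k2).
t=1.000000, p=-0.580000:
  k1 = f(1.000000, -0.580000) = 2.263600
  k2 = f(1.410000, 0.348076) = 2.478843
  p ← -0.580000 + (0.41/2)·(2.263600 + 2.478843) = 0.392201
p(1.41) ≈ 0.3922

0.3922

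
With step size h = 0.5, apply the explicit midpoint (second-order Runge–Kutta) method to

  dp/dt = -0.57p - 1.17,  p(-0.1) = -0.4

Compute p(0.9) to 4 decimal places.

Midpoint: k1 = f(t_n, p_n); k2 = f(t_n + h/2, p_n + (h/2)·k1); p_{n+1} = p_n + h·k2.
t=-0.100000, p=-0.400000:
  k1 = f(-0.100000, -0.400000) = -0.942000
  k2 = f(0.150000, -0.635500) = -0.807765
  p ← -0.400000 + 0.5·(-0.807765) = -0.803883
t=0.400000, p=-0.803883:
  k1 = f(0.400000, -0.803883) = -0.711787
  k2 = f(0.650000, -0.981829) = -0.610357
  p ← -0.803883 + 0.5·(-0.610357) = -1.109061
p(0.9) ≈ -1.1091

-1.1091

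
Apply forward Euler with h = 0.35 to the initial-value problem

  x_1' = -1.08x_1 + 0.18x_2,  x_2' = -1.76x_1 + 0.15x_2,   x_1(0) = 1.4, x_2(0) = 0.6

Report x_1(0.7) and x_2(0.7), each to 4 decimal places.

0.5506, -0.8027

Euler on (x_1,x_2): x_1_{n+1} = x_1_n + h·x_1', x_2_{n+1} = x_2_n + h·x_2'.
0.000000: (1.400000, 0.600000); f=(-1.404000, -2.374000) → (0.908600, -0.230900)
0.350000: (0.908600, -0.230900); f=(-1.022850, -1.633771) → (0.550602, -0.802720)
(x_1(0.7), x_2(0.7)) ≈ (0.5506, -0.8027)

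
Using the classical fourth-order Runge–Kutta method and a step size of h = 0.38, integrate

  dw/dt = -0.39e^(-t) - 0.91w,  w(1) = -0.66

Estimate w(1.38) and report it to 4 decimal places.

RK4: k1 = f(t_n, w_n); k2 = f(t_n + h/2, w_n + (h/2)·k1); k3 = f(t_n + h/2, w_n + (h/2)·k2); k4 = f(t_n + h, w_n + h·k3); w_{n+1} = w_n + (h/6)·(k1 + 2k2 + 2k3 + k4).
t=1.000000, w=-0.660000:
  k1 = f(1.000000, -0.660000) = 0.457127
  k2 = f(1.190000, -0.573146) = 0.402916
  k3 = f(1.190000, -0.583446) = 0.412289
  k4 = f(1.380000, -0.503330) = 0.359915
  w ← -0.660000 + (0.38/6)·(k1 + 2k2 + 2k3 + k4) = -0.504995
w(1.38) ≈ -0.5050

-0.5050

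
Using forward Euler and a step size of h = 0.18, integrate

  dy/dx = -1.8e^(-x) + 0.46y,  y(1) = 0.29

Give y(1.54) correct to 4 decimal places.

0.0375

Euler: y_{n+1} = y_n + h·f(x_n, y_n).
x=1.000000, y=0.290000: f=-0.528783 → y ← 0.290000 + 0.18·(-0.528783) = 0.194819
x=1.180000, y=0.194819: f=-0.463485 → y ← 0.194819 + 0.18·(-0.463485) = 0.111392
x=1.360000, y=0.111392: f=-0.410749 → y ← 0.111392 + 0.18·(-0.410749) = 0.037457
y(1.54) ≈ 0.0375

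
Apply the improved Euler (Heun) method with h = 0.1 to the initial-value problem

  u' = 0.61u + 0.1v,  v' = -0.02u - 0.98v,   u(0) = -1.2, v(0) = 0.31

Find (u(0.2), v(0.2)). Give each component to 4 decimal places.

Heun on (u,v): k1 = f(x_n, state_n); k2 = f(x_n + h, state_n + h·k1); state_{n+1} = state_n + (h/2)·(k1 + k2).
0.000000: (-1.200000, 0.310000)
  k1 = (-0.701000, -0.279800)
  predictor → (-1.270100, 0.282020)
  k2 = (-0.746559, -0.250978)
  → (-1.272378, 0.283461)
0.100000: (-1.272378, 0.283461)
  k1 = (-0.747804, -0.252344)
  predictor → (-1.347158, 0.258227)
  k2 = (-0.795944, -0.226119)
  → (-1.349565, 0.259538)
(u(0.2), v(0.2)) ≈ (-1.3496, 0.2595)

-1.3496, 0.2595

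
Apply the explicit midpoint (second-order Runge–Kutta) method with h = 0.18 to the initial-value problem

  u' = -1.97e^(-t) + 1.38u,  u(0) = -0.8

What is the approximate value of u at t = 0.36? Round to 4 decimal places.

-2.0876

Midpoint: k1 = f(t_n, u_n); k2 = f(t_n + h/2, u_n + (h/2)·k1); u_{n+1} = u_n + h·k2.
t=0.000000, u=-0.800000:
  k1 = f(0.000000, -0.800000) = -3.074000
  k2 = f(0.090000, -1.076660) = -3.286235
  u ← -0.800000 + 0.18·(-3.286235) = -1.391522
t=0.180000, u=-1.391522:
  k1 = f(0.180000, -1.391522) = -3.565783
  k2 = f(0.270000, -1.712443) = -3.867029
  u ← -1.391522 + 0.18·(-3.867029) = -2.087588
u(0.36) ≈ -2.0876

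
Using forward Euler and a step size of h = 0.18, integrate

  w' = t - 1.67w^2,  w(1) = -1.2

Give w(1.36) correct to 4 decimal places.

Euler: w_{n+1} = w_n + h·f(t_n, w_n).
t=1.000000, w=-1.200000: f=-1.404800 → w ← -1.200000 + 0.18·(-1.404800) = -1.452864
t=1.180000, w=-1.452864: f=-2.345059 → w ← -1.452864 + 0.18·(-2.345059) = -1.874975
w(1.36) ≈ -1.8750

-1.8750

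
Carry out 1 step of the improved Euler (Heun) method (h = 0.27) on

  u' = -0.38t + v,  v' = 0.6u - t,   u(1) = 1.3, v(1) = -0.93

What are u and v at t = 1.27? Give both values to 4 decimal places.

0.9244, -1.0545

Heun on (u,v): k1 = f(t_n, state_n); k2 = f(t_n + h, state_n + h·k1); state_{n+1} = state_n + (h/2)·(k1 + k2).
1.000000: (1.300000, -0.930000)
  k1 = (-1.310000, -0.220000)
  predictor → (0.946300, -0.989400)
  k2 = (-1.472000, -0.702220)
  → (0.924430, -1.054500)
(u(1.27), v(1.27)) ≈ (0.9244, -1.0545)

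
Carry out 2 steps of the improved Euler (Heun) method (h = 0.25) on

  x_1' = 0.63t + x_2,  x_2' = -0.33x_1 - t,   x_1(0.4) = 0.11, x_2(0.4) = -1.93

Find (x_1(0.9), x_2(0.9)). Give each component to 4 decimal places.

Heun on (x_1,x_2): k1 = f(t_n, state_n); k2 = f(t_n + h, state_n + h·k1); state_{n+1} = state_n + (h/2)·(k1 + k2).
0.400000: (0.110000, -1.930000)
  k1 = (-1.678000, -0.436300)
  predictor → (-0.309500, -2.039075)
  k2 = (-1.629575, -0.547865)
  → (-0.303447, -2.053021)
0.650000: (-0.303447, -2.053021)
  k1 = (-1.643521, -0.549863)
  predictor → (-0.714327, -2.190486)
  k2 = (-1.623486, -0.664272)
  → (-0.711823, -2.204787)
(x_1(0.9), x_2(0.9)) ≈ (-0.7118, -2.2048)

-0.7118, -2.2048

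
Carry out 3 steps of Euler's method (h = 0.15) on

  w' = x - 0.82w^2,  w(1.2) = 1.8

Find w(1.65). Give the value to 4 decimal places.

1.4333

Euler: w_{n+1} = w_n + h·f(x_n, w_n).
x=1.200000, w=1.800000: f=-1.456800 → w ← 1.800000 + 0.15·(-1.456800) = 1.581480
x=1.350000, w=1.581480: f=-0.700885 → w ← 1.581480 + 0.15·(-0.700885) = 1.476347
x=1.500000, w=1.476347: f=-0.287273 → w ← 1.476347 + 0.15·(-0.287273) = 1.433256
w(1.65) ≈ 1.4333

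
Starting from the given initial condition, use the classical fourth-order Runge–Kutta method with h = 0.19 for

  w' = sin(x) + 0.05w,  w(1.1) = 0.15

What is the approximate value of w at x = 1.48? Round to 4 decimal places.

0.5192

RK4: k1 = f(x_n, w_n); k2 = f(x_n + h/2, w_n + (h/2)·k1); k3 = f(x_n + h/2, w_n + (h/2)·k2); k4 = f(x_n + h, w_n + h·k3); w_{n+1} = w_n + (h/6)·(k1 + 2k2 + 2k3 + k4).
x=1.100000, w=0.150000:
  k1 = f(1.100000, 0.150000) = 0.898707
  k2 = f(1.195000, 0.235377) = 0.941985
  k3 = f(1.195000, 0.239489) = 0.942190
  k4 = f(1.290000, 0.329016) = 0.977286
  w ← 0.150000 + (0.19/6)·(k1 + 2k2 + 2k3 + k4) = 0.328738
x=1.290000, w=0.328738:
  k1 = f(1.290000, 0.328738) = 0.977272
  k2 = f(1.385000, 0.421578) = 1.003868
  k3 = f(1.385000, 0.424105) = 1.003995
  k4 = f(1.480000, 0.519497) = 1.021856
  w ← 0.328738 + (0.19/6)·(k1 + 2k2 + 2k3 + k4) = 0.519208
w(1.48) ≈ 0.5192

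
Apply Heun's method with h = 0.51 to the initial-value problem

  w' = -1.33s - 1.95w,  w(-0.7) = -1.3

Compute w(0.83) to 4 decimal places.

-0.4823

Heun: k1 = f(s_n, w_n); k2 = f(s_n + h, w_n + h·k1); w_{n+1} = w_n + (h/2)·(k1 + k2).
s=-0.700000, w=-1.300000:
  k1 = f(-0.700000, -1.300000) = 3.466000
  k2 = f(-0.190000, 0.467660) = -0.659237
  w ← -1.300000 + (0.51/2)·(3.466000 + (-0.659237)) = -0.584275
s=-0.190000, w=-0.584275:
  k1 = f(-0.190000, -0.584275) = 1.392037
  k2 = f(0.320000, 0.125663) = -0.670644
  w ← -0.584275 + (0.51/2)·(1.392037 + (-0.670644)) = -0.400320
s=0.320000, w=-0.400320:
  k1 = f(0.320000, -0.400320) = 0.355024
  k2 = f(0.830000, -0.219258) = -0.676347
  w ← -0.400320 + (0.51/2)·(0.355024 + (-0.676347)) = -0.482258
w(0.83) ≈ -0.4823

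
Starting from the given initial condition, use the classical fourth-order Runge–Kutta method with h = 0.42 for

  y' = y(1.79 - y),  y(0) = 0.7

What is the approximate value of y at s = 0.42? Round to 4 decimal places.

1.0321

RK4: k1 = f(s_n, y_n); k2 = f(s_n + h/2, y_n + (h/2)·k1); k3 = f(s_n + h/2, y_n + (h/2)·k2); k4 = f(s_n + h, y_n + h·k3); y_{n+1} = y_n + (h/6)·(k1 + 2k2 + 2k3 + k4).
s=0.000000, y=0.700000:
  k1 = f(0.000000, 0.700000) = 0.763000
  k2 = f(0.210000, 0.860230) = 0.799816
  k3 = f(0.210000, 0.867961) = 0.800294
  k4 = f(0.420000, 1.036123) = 0.781109
  y ← 0.700000 + (0.42/6)·(k1 + 2k2 + 2k3 + k4) = 1.032103
y(0.42) ≈ 1.0321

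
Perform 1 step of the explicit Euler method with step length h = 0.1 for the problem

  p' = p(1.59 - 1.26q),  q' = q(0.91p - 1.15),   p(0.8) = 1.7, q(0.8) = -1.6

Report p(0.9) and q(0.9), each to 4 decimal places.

2.3130, -1.6635

Euler on (p,q): p_{n+1} = p_n + h·p', q_{n+1} = q_n + h·q'.
0.800000: (1.700000, -1.600000); f=(6.130200, -0.635200) → (2.313020, -1.663520)
(p(0.9), q(0.9)) ≈ (2.3130, -1.6635)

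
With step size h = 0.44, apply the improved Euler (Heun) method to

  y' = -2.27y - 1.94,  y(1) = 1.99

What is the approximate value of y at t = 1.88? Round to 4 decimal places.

Heun: k1 = f(t_n, y_n); k2 = f(t_n + h, y_n + h·k1); y_{n+1} = y_n + (h/2)·(k1 + k2).
t=1.000000, y=1.990000:
  k1 = f(1.000000, 1.990000) = -6.457300
  k2 = f(1.440000, -0.851212) = -0.007749
  y ← 1.990000 + (0.44/2)·(-6.457300 + (-0.007749)) = 0.567689
t=1.440000, y=0.567689:
  k1 = f(1.440000, 0.567689) = -3.228655
  k2 = f(1.880000, -0.852919) = -0.003874
  y ← 0.567689 + (0.44/2)·(-3.228655 + (-0.003874)) = -0.143467
y(1.88) ≈ -0.1435

-0.1435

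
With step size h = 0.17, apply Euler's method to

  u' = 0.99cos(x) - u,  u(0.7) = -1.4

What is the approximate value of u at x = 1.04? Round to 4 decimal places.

Euler: u_{n+1} = u_n + h·f(x_n, u_n).
x=0.700000, u=-1.400000: f=2.157194 → u ← -1.400000 + 0.17·2.157194 = -1.033277
x=0.870000, u=-1.033277: f=1.671655 → u ← -1.033277 + 0.17·1.671655 = -0.749096
u(1.04) ≈ -0.7491

-0.7491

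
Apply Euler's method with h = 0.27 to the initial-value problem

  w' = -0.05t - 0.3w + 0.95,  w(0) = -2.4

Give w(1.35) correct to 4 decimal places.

-0.5159

Euler: w_{n+1} = w_n + h·f(t_n, w_n).
t=0.000000, w=-2.400000: f=1.670000 → w ← -2.400000 + 0.27·1.670000 = -1.949100
t=0.270000, w=-1.949100: f=1.521230 → w ← -1.949100 + 0.27·1.521230 = -1.538368
t=0.540000, w=-1.538368: f=1.384510 → w ← -1.538368 + 0.27·1.384510 = -1.164550
t=0.810000, w=-1.164550: f=1.258865 → w ← -1.164550 + 0.27·1.258865 = -0.824657
t=1.080000, w=-0.824657: f=1.143397 → w ← -0.824657 + 0.27·1.143397 = -0.515939
w(1.35) ≈ -0.5159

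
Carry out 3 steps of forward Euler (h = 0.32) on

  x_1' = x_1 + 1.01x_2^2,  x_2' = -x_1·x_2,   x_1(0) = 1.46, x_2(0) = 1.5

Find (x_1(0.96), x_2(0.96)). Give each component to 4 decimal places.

Euler on (x_1,x_2): x_1_{n+1} = x_1_n + h·x_1', x_2_{n+1} = x_2_n + h·x_2'.
0.000000: (1.460000, 1.500000); f=(3.732500, -2.190000) → (2.654400, 0.799200)
0.320000: (2.654400, 0.799200); f=(3.299508, -2.121396) → (3.710243, 0.120353)
0.640000: (3.710243, 0.120353); f=(3.724872, -0.446539) → (4.902202, -0.022539)
(x_1(0.96), x_2(0.96)) ≈ (4.9022, -0.0225)

4.9022, -0.0225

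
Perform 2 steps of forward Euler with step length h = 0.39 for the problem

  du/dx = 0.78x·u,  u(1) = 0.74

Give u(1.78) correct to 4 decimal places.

1.3732

Euler: u_{n+1} = u_n + h·f(x_n, u_n).
x=1.000000, u=0.740000: f=0.577200 → u ← 0.740000 + 0.39·0.577200 = 0.965108
x=1.390000, u=0.965108: f=1.046370 → u ← 0.965108 + 0.39·1.046370 = 1.373192
u(1.78) ≈ 1.3732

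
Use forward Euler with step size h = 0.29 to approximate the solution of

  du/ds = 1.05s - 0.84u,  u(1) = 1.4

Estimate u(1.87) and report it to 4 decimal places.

1.5583

Euler: u_{n+1} = u_n + h·f(s_n, u_n).
s=1.000000, u=1.400000: f=-0.126000 → u ← 1.400000 + 0.29·(-0.126000) = 1.363460
s=1.290000, u=1.363460: f=0.209194 → u ← 1.363460 + 0.29·0.209194 = 1.424126
s=1.580000, u=1.424126: f=0.462734 → u ← 1.424126 + 0.29·0.462734 = 1.558319
u(1.87) ≈ 1.5583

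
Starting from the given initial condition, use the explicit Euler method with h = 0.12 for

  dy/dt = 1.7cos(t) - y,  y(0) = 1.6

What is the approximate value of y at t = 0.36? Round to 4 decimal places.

Euler: y_{n+1} = y_n + h·f(t_n, y_n).
t=0.000000, y=1.600000: f=0.100000 → y ← 1.600000 + 0.12·0.100000 = 1.612000
t=0.120000, y=1.612000: f=0.075775 → y ← 1.612000 + 0.12·0.075775 = 1.621093
t=0.240000, y=1.621093: f=0.030182 → y ← 1.621093 + 0.12·0.030182 = 1.624715
y(0.36) ≈ 1.6247

1.6247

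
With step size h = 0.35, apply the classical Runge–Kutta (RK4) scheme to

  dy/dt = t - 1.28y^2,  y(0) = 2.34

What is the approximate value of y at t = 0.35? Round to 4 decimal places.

1.1388

RK4: k1 = f(t_n, y_n); k2 = f(t_n + h/2, y_n + (h/2)·k1); k3 = f(t_n + h/2, y_n + (h/2)·k2); k4 = f(t_n + h, y_n + h·k3); y_{n+1} = y_n + (h/6)·(k1 + 2k2 + 2k3 + k4).
t=0.000000, y=2.340000:
  k1 = f(0.000000, 2.340000) = -7.008768
  k2 = f(0.175000, 1.113466) = -1.411951
  k3 = f(0.175000, 2.092909) = -5.431741
  k4 = f(0.350000, 0.438891) = 0.103440
  y ← 2.340000 + (0.35/6)·(k1 + 2k2 + 2k3 + k4) = 1.138758
y(0.35) ≈ 1.1388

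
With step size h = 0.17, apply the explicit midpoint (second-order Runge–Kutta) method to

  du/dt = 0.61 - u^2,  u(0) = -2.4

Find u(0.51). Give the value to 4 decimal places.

Midpoint: k1 = f(t_n, u_n); k2 = f(t_n + h/2, u_n + (h/2)·k1); u_{n+1} = u_n + h·k2.
t=0.000000, u=-2.400000:
  k1 = f(0.000000, -2.400000) = -5.150000
  k2 = f(0.085000, -2.837750) = -7.442825
  u ← -2.400000 + 0.17·(-7.442825) = -3.665280
t=0.170000, u=-3.665280:
  k1 = f(0.170000, -3.665280) = -12.824279
  k2 = f(0.255000, -4.755344) = -22.003297
  u ← -3.665280 + 0.17·(-22.003297) = -7.405841
t=0.340000, u=-7.405841:
  k1 = f(0.340000, -7.405841) = -54.236476
  k2 = f(0.425000, -12.015941) = -143.772842
  u ← -7.405841 + 0.17·(-143.772842) = -31.847224
u(0.51) ≈ -31.8472

-31.8472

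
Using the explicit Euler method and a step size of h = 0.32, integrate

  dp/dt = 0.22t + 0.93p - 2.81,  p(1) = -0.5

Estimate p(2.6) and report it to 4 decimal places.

-8.9968

Euler: p_{n+1} = p_n + h·f(t_n, p_n).
t=1.000000, p=-0.500000: f=-3.055000 → p ← -0.500000 + 0.32·(-3.055000) = -1.477600
t=1.320000, p=-1.477600: f=-3.893768 → p ← -1.477600 + 0.32·(-3.893768) = -2.723606
t=1.640000, p=-2.723606: f=-4.982153 → p ← -2.723606 + 0.32·(-4.982153) = -4.317895
t=1.960000, p=-4.317895: f=-6.394442 → p ← -4.317895 + 0.32·(-6.394442) = -6.364116
t=2.280000, p=-6.364116: f=-8.227028 → p ← -6.364116 + 0.32·(-8.227028) = -8.996765
p(2.6) ≈ -8.9968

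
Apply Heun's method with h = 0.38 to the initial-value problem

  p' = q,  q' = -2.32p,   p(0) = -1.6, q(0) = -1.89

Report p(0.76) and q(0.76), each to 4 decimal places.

Heun on (p,q): k1 = f(s_n, state_n); k2 = f(s_n + h, state_n + h·k1); state_{n+1} = state_n + (h/2)·(k1 + k2).
0.000000: (-1.600000, -1.890000)
  k1 = (-1.890000, 3.712000)
  predictor → (-2.318200, -0.479440)
  k2 = (-0.479440, 5.378224)
  → (-2.050194, -0.162857)
0.380000: (-2.050194, -0.162857)
  k1 = (-0.162857, 4.756449)
  predictor → (-2.112079, 1.644593)
  k2 = (1.644593, 4.900024)
  → (-1.768664, 1.671873)
(p(0.76), q(0.76)) ≈ (-1.7687, 1.6719)

-1.7687, 1.6719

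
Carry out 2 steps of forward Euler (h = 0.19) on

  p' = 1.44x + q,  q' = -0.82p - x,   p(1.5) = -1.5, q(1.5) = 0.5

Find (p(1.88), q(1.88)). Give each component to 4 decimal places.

Euler on (p,q): p_{n+1} = p_n + h·p', q_{n+1} = q_n + h·q'.
1.500000: (-1.500000, 0.500000); f=(2.660000, -0.270000) → (-0.994600, 0.448700)
1.690000: (-0.994600, 0.448700); f=(2.882300, -0.874428) → (-0.446963, 0.282559)
(p(1.88), q(1.88)) ≈ (-0.4470, 0.2826)

-0.4470, 0.2826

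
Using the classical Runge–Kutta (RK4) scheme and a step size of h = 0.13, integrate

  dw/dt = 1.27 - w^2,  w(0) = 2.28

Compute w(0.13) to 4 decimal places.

1.8884

RK4: k1 = f(t_n, w_n); k2 = f(t_n + h/2, w_n + (h/2)·k1); k3 = f(t_n + h/2, w_n + (h/2)·k2); k4 = f(t_n + h, w_n + h·k3); w_{n+1} = w_n + (h/6)·(k1 + 2k2 + 2k3 + k4).
t=0.000000, w=2.280000:
  k1 = f(0.000000, 2.280000) = -3.928400
  k2 = f(0.065000, 2.024654) = -2.829224
  k3 = f(0.065000, 2.096100) = -3.123637
  k4 = f(0.130000, 1.873927) = -2.241603
  w ← 2.280000 + (0.13/6)·(k1 + 2k2 + 2k3 + k4) = 1.888359
w(0.13) ≈ 1.8884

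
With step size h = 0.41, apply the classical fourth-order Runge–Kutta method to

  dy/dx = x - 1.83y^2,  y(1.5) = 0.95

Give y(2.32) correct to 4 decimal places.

RK4: k1 = f(x_n, y_n); k2 = f(x_n + h/2, y_n + (h/2)·k1); k3 = f(x_n + h/2, y_n + (h/2)·k2); k4 = f(x_n + h, y_n + h·k3); y_{n+1} = y_n + (h/6)·(k1 + 2k2 + 2k3 + k4).
x=1.500000, y=0.950000:
  k1 = f(1.500000, 0.950000) = -0.151575
  k2 = f(1.705000, 0.918927) = 0.159698
  k3 = f(1.705000, 0.982738) = -0.062367
  k4 = f(1.910000, 0.924430) = 0.346137
  y ← 0.950000 + (0.41/6)·(k1 + 2k2 + 2k3 + k4) = 0.976597
x=1.910000, y=0.976597:
  k1 = f(1.910000, 0.976597) = 0.164653
  k2 = f(2.115000, 1.010351) = 0.246920
  k3 = f(2.115000, 1.027216) = 0.184035
  k4 = f(2.320000, 1.052052) = 0.294533
  y ← 0.976597 + (0.41/6)·(k1 + 2k2 + 2k3 + k4) = 1.066872
y(2.32) ≈ 1.0669

1.0669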